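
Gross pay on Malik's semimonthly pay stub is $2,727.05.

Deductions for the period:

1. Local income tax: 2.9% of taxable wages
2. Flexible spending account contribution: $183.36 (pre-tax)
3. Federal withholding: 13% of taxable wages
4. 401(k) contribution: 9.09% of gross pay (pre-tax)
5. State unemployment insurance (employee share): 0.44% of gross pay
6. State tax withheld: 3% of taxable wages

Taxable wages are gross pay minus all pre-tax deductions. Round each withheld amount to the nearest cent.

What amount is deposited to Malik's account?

401(k) contribution: $2,727.05 × 0.0909 = $247.89
Flexible spending account contribution: $183.36
Pre-tax total = $247.89 + $183.36 = $431.25
Taxable wages = $2,727.05 − $431.25 = $2,295.80
Local income tax: $2,295.80 × 0.029 = $66.58
State tax withheld: $2,295.80 × 0.03 = $68.87
Federal withholding: $2,295.80 × 0.13 = $298.45
State unemployment insurance (employee share): $2,727.05 × 0.0044 = $12.00
Total deductions = $247.89 + $183.36 + $66.58 + $68.87 + $298.45 + $12.00 = $877.15
Net pay = $2,727.05 − $877.15 = $1,849.90

$1,849.90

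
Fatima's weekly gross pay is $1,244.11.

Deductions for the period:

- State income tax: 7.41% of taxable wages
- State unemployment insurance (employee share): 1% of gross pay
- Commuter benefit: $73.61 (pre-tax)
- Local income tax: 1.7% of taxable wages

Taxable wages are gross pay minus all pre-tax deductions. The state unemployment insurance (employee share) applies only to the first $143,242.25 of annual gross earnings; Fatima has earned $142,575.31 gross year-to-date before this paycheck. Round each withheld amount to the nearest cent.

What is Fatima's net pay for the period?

$1,057.20

Commuter benefit: $73.61
Taxable wages = $1,244.11 − $73.61 = $1,170.50
State income tax: $1,170.50 × 0.0741 = $86.73
Local income tax: $1,170.50 × 0.017 = $19.90
State unemployment insurance (employee share): only $143,242.25 − $142,575.31 = $666.94 of this check is subject → $666.94 × 0.01 = $6.67
Total deductions = $73.61 + $86.73 + $19.90 + $6.67 = $186.91
Net pay = $1,244.11 − $186.91 = $1,057.20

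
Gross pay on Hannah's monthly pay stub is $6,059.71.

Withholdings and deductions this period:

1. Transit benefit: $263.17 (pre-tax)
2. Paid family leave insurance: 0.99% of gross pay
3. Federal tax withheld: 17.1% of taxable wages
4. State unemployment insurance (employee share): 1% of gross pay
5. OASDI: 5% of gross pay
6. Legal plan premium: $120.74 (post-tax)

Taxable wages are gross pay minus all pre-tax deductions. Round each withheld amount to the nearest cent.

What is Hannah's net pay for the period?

Transit benefit: $263.17
Taxable wages = $6,059.71 − $263.17 = $5,796.54
Federal tax withheld: $5,796.54 × 0.171 = $991.21
Paid family leave insurance: $6,059.71 × 0.0099 = $59.99
State unemployment insurance (employee share): $6,059.71 × 0.01 = $60.60
OASDI: $6,059.71 × 0.05 = $302.99
Legal plan premium: $120.74
Total deductions = $263.17 + $991.21 + $59.99 + $60.60 + $302.99 + $120.74 = $1,798.70
Net pay = $6,059.71 − $1,798.70 = $4,261.01

$4,261.01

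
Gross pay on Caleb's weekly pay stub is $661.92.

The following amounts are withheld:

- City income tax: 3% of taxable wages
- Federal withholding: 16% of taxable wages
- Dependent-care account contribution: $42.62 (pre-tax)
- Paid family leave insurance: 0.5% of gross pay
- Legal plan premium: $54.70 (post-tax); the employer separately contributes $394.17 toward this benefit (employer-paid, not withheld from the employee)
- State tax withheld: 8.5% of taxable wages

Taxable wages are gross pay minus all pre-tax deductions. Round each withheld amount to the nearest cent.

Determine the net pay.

$390.98

Dependent-care account contribution: $42.62
Taxable wages = $661.92 − $42.62 = $619.30
City income tax: $619.30 × 0.03 = $18.58
State tax withheld: $619.30 × 0.085 = $52.64
Federal withholding: $619.30 × 0.16 = $99.09
Paid family leave insurance: $661.92 × 0.005 = $3.31
Legal plan premium: $54.70
(Employer's $394.17 toward legal plan premium is not withheld from the employee.)
Total deductions = $42.62 + $18.58 + $52.64 + $99.09 + $3.31 + $54.70 = $270.94
Net pay = $661.92 − $270.94 = $390.98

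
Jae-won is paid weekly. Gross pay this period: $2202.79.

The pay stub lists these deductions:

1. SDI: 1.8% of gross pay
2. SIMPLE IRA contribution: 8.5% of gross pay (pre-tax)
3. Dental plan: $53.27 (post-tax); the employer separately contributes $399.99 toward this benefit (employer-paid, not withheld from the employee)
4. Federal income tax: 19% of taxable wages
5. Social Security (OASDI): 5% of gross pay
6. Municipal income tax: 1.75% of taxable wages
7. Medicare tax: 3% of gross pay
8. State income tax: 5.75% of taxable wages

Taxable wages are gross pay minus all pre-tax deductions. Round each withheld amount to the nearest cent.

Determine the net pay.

SIMPLE IRA contribution: $2202.79 × 0.085 = $187.24
Taxable wages = $2202.79 − $187.24 = $2015.55
Municipal income tax: $2015.55 × 0.0175 = $35.27
State income tax: $2015.55 × 0.0575 = $115.89
Federal income tax: $2015.55 × 0.19 = $382.95
SDI: $2202.79 × 0.018 = $39.65
Medicare tax: $2202.79 × 0.03 = $66.08
Social Security (OASDI): $2202.79 × 0.05 = $110.14
Dental plan: $53.27
(Employer's $399.99 toward dental plan is not withheld from the employee.)
Total deductions = $187.24 + $35.27 + $115.89 + $382.95 + $39.65 + $66.08 + $110.14 + $53.27 = $990.49
Net pay = $2202.79 − $990.49 = $1212.30

$1212.30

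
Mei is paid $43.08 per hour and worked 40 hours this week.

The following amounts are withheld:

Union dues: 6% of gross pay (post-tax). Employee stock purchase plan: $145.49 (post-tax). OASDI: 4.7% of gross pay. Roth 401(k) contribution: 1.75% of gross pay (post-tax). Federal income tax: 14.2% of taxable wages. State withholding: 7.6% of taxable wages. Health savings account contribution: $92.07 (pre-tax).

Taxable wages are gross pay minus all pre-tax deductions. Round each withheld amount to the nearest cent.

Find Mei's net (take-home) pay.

$915.51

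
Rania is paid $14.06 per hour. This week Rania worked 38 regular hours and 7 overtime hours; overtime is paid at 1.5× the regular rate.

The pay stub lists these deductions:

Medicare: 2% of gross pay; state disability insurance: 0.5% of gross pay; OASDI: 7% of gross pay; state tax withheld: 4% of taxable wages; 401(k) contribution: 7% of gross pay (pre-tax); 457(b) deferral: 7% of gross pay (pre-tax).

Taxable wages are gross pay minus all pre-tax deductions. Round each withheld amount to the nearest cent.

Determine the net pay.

$498.21

Regular pay: 38 × $14.06 = $534.28
Overtime pay: 7 × $14.06 × 1.5 = $147.63
Gross pay = $534.28 + $147.63 = $681.91
457(b) deferral: $681.91 × 0.07 = $47.73
401(k) contribution: $681.91 × 0.07 = $47.73
Pre-tax total = $47.73 + $47.73 = $95.46
Taxable wages = $681.91 − $95.46 = $586.45
State tax withheld: $586.45 × 0.04 = $23.46
OASDI: $681.91 × 0.07 = $47.73
Medicare: $681.91 × 0.02 = $13.64
State disability insurance: $681.91 × 0.005 = $3.41
Total deductions = $47.73 + $47.73 + $23.46 + $47.73 + $13.64 + $3.41 = $183.70
Net pay = $681.91 − $183.70 = $498.21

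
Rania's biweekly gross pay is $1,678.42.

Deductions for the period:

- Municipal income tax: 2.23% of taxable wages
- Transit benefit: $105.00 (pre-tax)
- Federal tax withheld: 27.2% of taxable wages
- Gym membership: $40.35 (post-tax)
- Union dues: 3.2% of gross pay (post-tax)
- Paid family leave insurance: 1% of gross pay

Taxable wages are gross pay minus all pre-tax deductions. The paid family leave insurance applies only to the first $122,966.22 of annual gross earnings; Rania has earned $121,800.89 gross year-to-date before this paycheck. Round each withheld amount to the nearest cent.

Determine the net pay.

$1,004.65

Transit benefit: $105.00
Taxable wages = $1,678.42 − $105.00 = $1,573.42
Federal tax withheld: $1,573.42 × 0.272 = $427.97
Municipal income tax: $1,573.42 × 0.0223 = $35.09
Paid family leave insurance: only $122,966.22 − $121,800.89 = $1,165.33 of this check is subject → $1,165.33 × 0.01 = $11.65
Union dues: $1,678.42 × 0.032 = $53.71
Gym membership: $40.35
Total deductions = $105.00 + $427.97 + $35.09 + $11.65 + $53.71 + $40.35 = $673.77
Net pay = $1,678.42 − $673.77 = $1,004.65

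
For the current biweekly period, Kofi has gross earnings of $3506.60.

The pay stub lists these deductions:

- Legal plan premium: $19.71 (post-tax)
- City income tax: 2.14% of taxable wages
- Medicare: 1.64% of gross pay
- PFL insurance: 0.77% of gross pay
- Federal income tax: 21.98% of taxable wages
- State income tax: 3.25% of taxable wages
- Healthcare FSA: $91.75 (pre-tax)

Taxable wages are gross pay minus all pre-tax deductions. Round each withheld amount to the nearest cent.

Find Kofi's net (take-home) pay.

Healthcare FSA: $91.75
Taxable wages = $3506.60 − $91.75 = $3414.85
City income tax: $3414.85 × 0.0214 = $73.08
Federal income tax: $3414.85 × 0.2198 = $750.58
State income tax: $3414.85 × 0.0325 = $110.98
Medicare: $3506.60 × 0.0164 = $57.51
PFL insurance: $3506.60 × 0.0077 = $27.00
Legal plan premium: $19.71
Total deductions = $91.75 + $73.08 + $750.58 + $110.98 + $57.51 + $27.00 + $19.71 = $1130.61
Net pay = $3506.60 − $1130.61 = $2375.99

$2375.99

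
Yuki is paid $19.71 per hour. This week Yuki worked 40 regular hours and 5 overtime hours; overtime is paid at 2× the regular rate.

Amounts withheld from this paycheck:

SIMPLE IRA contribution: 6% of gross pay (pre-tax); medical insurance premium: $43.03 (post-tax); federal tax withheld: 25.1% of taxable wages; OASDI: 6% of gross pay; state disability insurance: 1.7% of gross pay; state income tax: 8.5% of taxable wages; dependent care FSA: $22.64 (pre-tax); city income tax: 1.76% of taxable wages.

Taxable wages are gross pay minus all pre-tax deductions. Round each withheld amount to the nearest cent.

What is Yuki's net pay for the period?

$465.25

Regular pay: 40 × $19.71 = $788.40
Overtime pay: 5 × $19.71 × 2 = $197.10
Gross pay = $788.40 + $197.10 = $985.50
SIMPLE IRA contribution: $985.50 × 0.06 = $59.13
Dependent care FSA: $22.64
Pre-tax total = $59.13 + $22.64 = $81.77
Taxable wages = $985.50 − $81.77 = $903.73
Federal tax withheld: $903.73 × 0.251 = $226.84
City income tax: $903.73 × 0.0176 = $15.91
State income tax: $903.73 × 0.085 = $76.82
State disability insurance: $985.50 × 0.017 = $16.75
OASDI: $985.50 × 0.06 = $59.13
Medical insurance premium: $43.03
Total deductions = $59.13 + $22.64 + $226.84 + $15.91 + $76.82 + $16.75 + $59.13 + $43.03 = $520.25
Net pay = $985.50 − $520.25 = $465.25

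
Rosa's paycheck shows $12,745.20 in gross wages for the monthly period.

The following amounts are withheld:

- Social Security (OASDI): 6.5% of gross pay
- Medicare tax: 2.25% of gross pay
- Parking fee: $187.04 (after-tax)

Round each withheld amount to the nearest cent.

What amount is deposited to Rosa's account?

$11,442.95

Social Security (OASDI): $12,745.20 × 0.065 = $828.44
Medicare tax: $12,745.20 × 0.0225 = $286.77
Parking fee: $187.04
Total deductions = $828.44 + $286.77 + $187.04 = $1,302.25
Net pay = $12,745.20 − $1,302.25 = $11,442.95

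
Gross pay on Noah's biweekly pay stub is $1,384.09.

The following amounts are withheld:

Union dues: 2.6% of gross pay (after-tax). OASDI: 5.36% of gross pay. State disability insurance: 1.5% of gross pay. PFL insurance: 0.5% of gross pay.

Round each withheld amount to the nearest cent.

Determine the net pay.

State disability insurance: $1,384.09 × 0.015 = $20.76
PFL insurance: $1,384.09 × 0.005 = $6.92
OASDI: $1,384.09 × 0.0536 = $74.19
Union dues: $1,384.09 × 0.026 = $35.99
Total deductions = $20.76 + $6.92 + $74.19 + $35.99 = $137.86
Net pay = $1,384.09 − $137.86 = $1,246.23

$1,246.23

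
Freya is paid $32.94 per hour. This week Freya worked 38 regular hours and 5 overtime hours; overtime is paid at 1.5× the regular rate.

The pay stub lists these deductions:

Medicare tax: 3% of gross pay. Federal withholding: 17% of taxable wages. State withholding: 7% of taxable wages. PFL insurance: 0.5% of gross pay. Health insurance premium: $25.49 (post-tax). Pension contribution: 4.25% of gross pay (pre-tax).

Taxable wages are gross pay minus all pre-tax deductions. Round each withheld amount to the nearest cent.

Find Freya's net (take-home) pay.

$1012.72

Regular pay: 38 × $32.94 = $1251.72
Overtime pay: 5 × $32.94 × 1.5 = $247.05
Gross pay = $1251.72 + $247.05 = $1498.77
Pension contribution: $1498.77 × 0.0425 = $63.70
Taxable wages = $1498.77 − $63.70 = $1435.07
Federal withholding: $1435.07 × 0.17 = $243.96
State withholding: $1435.07 × 0.07 = $100.45
PFL insurance: $1498.77 × 0.005 = $7.49
Medicare tax: $1498.77 × 0.03 = $44.96
Health insurance premium: $25.49
Total deductions = $63.70 + $243.96 + $100.45 + $7.49 + $44.96 + $25.49 = $486.05
Net pay = $1498.77 − $486.05 = $1012.72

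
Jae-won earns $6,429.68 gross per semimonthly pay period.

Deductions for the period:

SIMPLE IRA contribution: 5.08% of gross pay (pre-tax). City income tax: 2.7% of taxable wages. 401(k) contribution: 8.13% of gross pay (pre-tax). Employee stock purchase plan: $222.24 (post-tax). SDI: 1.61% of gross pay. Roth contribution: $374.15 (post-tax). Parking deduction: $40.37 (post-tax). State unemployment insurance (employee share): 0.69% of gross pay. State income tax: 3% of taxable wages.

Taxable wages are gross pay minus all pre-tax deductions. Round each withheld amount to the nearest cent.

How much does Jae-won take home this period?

SIMPLE IRA contribution: $6,429.68 × 0.0508 = $326.63
401(k) contribution: $6,429.68 × 0.0813 = $522.73
Pre-tax total = $326.63 + $522.73 = $849.36
Taxable wages = $6,429.68 − $849.36 = $5,580.32
State income tax: $5,580.32 × 0.03 = $167.41
City income tax: $5,580.32 × 0.027 = $150.67
State unemployment insurance (employee share): $6,429.68 × 0.0069 = $44.36
SDI: $6,429.68 × 0.0161 = $103.52
Roth contribution: $374.15
Parking deduction: $40.37
Employee stock purchase plan: $222.24
Total deductions = $326.63 + $522.73 + $167.41 + $150.67 + $44.36 + $103.52 + $374.15 + $40.37 + $222.24 = $1,952.08
Net pay = $6,429.68 − $1,952.08 = $4,477.60

$4,477.60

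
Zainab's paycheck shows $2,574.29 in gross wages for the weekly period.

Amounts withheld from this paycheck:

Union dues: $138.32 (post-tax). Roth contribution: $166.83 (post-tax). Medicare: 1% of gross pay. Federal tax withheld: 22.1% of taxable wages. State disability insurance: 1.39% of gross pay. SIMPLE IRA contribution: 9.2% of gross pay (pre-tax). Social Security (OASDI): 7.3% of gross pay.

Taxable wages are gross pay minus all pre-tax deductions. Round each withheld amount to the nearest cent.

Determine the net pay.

$1,266.29

SIMPLE IRA contribution: $2,574.29 × 0.092 = $236.83
Taxable wages = $2,574.29 − $236.83 = $2,337.46
Federal tax withheld: $2,337.46 × 0.221 = $516.58
Social Security (OASDI): $2,574.29 × 0.073 = $187.92
Medicare: $2,574.29 × 0.01 = $25.74
State disability insurance: $2,574.29 × 0.0139 = $35.78
Roth contribution: $166.83
Union dues: $138.32
Total deductions = $236.83 + $516.58 + $187.92 + $25.74 + $35.78 + $166.83 + $138.32 = $1,308.00
Net pay = $2,574.29 − $1,308.00 = $1,266.29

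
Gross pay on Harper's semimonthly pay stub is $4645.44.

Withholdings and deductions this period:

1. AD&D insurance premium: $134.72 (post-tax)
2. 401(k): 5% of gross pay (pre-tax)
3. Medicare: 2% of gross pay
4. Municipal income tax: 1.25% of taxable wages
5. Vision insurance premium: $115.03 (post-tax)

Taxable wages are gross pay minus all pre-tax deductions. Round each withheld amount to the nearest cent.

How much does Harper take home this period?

$4015.35

401(k): $4645.44 × 0.05 = $232.27
Taxable wages = $4645.44 − $232.27 = $4413.17
Municipal income tax: $4413.17 × 0.0125 = $55.16
Medicare: $4645.44 × 0.02 = $92.91
Vision insurance premium: $115.03
AD&D insurance premium: $134.72
Total deductions = $232.27 + $55.16 + $92.91 + $115.03 + $134.72 = $630.09
Net pay = $4645.44 − $630.09 = $4015.35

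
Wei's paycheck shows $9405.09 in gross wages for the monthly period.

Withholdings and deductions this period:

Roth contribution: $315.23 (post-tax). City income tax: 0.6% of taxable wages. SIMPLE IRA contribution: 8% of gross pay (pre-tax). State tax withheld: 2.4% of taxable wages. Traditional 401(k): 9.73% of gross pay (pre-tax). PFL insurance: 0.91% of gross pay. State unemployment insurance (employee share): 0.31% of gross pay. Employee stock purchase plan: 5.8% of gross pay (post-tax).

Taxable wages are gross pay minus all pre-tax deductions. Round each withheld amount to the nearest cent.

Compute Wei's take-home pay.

$6529.95

Traditional 401(k): $9405.09 × 0.0973 = $915.12
SIMPLE IRA contribution: $9405.09 × 0.08 = $752.41
Pre-tax total = $915.12 + $752.41 = $1667.53
Taxable wages = $9405.09 − $1667.53 = $7737.56
State tax withheld: $7737.56 × 0.024 = $185.70
City income tax: $7737.56 × 0.006 = $46.43
State unemployment insurance (employee share): $9405.09 × 0.0031 = $29.16
PFL insurance: $9405.09 × 0.0091 = $85.59
Roth contribution: $315.23
Employee stock purchase plan: $9405.09 × 0.058 = $545.50
Total deductions = $915.12 + $752.41 + $185.70 + $46.43 + $29.16 + $85.59 + $315.23 + $545.50 = $2875.14
Net pay = $9405.09 − $2875.14 = $6529.95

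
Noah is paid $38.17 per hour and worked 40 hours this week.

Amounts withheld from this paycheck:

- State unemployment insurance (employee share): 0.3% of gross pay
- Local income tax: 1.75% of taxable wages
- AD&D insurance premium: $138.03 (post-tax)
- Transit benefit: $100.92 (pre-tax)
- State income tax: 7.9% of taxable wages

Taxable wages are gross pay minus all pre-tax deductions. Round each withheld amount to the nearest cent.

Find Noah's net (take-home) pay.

$1145.68

Gross pay: 40 × $38.17 = $1526.80
Transit benefit: $100.92
Taxable wages = $1526.80 − $100.92 = $1425.88
State income tax: $1425.88 × 0.079 = $112.64
Local income tax: $1425.88 × 0.0175 = $24.95
State unemployment insurance (employee share): $1526.80 × 0.003 = $4.58
AD&D insurance premium: $138.03
Total deductions = $100.92 + $112.64 + $24.95 + $4.58 + $138.03 = $381.12
Net pay = $1526.80 − $381.12 = $1145.68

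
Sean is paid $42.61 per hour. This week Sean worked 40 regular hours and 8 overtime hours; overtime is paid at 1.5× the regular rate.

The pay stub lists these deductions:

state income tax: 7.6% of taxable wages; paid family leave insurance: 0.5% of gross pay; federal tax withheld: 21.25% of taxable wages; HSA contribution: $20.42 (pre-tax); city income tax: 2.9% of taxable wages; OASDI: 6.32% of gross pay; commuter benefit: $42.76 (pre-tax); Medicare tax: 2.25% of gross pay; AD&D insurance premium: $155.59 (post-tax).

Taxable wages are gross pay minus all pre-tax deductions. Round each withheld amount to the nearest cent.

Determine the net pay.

Regular pay: 40 × $42.61 = $1,704.40
Overtime pay: 8 × $42.61 × 1.5 = $511.32
Gross pay = $1,704.40 + $511.32 = $2,215.72
Commuter benefit: $42.76
HSA contribution: $20.42
Pre-tax total = $42.76 + $20.42 = $63.18
Taxable wages = $2,215.72 − $63.18 = $2,152.54
State income tax: $2,152.54 × 0.076 = $163.59
City income tax: $2,152.54 × 0.029 = $62.42
Federal tax withheld: $2,152.54 × 0.2125 = $457.41
OASDI: $2,215.72 × 0.0632 = $140.03
Medicare tax: $2,215.72 × 0.0225 = $49.85
Paid family leave insurance: $2,215.72 × 0.005 = $11.08
AD&D insurance premium: $155.59
Total deductions = $42.76 + $20.42 + $163.59 + $62.42 + $457.41 + $140.03 + $49.85 + $11.08 + $155.59 = $1,103.15
Net pay = $2,215.72 − $1,103.15 = $1,112.57

$1,112.57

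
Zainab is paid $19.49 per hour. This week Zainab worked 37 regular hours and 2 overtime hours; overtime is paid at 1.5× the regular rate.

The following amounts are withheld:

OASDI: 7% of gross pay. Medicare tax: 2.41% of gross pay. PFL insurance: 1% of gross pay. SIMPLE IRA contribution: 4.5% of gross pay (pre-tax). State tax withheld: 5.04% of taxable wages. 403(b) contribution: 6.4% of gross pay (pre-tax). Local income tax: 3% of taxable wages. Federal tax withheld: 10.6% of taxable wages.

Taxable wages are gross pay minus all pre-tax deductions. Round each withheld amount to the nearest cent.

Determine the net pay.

$483.99

Regular pay: 37 × $19.49 = $721.13
Overtime pay: 2 × $19.49 × 1.5 = $58.47
Gross pay = $721.13 + $58.47 = $779.60
SIMPLE IRA contribution: $779.60 × 0.045 = $35.08
403(b) contribution: $779.60 × 0.064 = $49.89
Pre-tax total = $35.08 + $49.89 = $84.97
Taxable wages = $779.60 − $84.97 = $694.63
Local income tax: $694.63 × 0.03 = $20.84
Federal tax withheld: $694.63 × 0.106 = $73.63
State tax withheld: $694.63 × 0.0504 = $35.01
Medicare tax: $779.60 × 0.0241 = $18.79
OASDI: $779.60 × 0.07 = $54.57
PFL insurance: $779.60 × 0.01 = $7.80
Total deductions = $35.08 + $49.89 + $20.84 + $73.63 + $35.01 + $18.79 + $54.57 + $7.80 = $295.61
Net pay = $779.60 − $295.61 = $483.99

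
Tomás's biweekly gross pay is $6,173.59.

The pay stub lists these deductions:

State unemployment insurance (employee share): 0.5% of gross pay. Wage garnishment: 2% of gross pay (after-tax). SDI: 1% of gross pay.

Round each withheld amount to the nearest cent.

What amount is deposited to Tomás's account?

$5,957.51

State unemployment insurance (employee share): $6,173.59 × 0.005 = $30.87
SDI: $6,173.59 × 0.01 = $61.74
Wage garnishment: $6,173.59 × 0.02 = $123.47
Total deductions = $30.87 + $61.74 + $123.47 = $216.08
Net pay = $6,173.59 − $216.08 = $5,957.51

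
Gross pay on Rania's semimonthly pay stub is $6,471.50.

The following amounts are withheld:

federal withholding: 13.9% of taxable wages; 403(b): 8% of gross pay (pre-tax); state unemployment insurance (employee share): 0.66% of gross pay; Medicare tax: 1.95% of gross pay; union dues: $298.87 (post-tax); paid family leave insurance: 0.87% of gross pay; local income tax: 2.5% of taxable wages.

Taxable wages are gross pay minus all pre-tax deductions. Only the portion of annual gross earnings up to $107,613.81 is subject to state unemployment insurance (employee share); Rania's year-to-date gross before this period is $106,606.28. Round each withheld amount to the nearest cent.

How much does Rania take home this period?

403(b): $6,471.50 × 0.08 = $517.72
Taxable wages = $6,471.50 − $517.72 = $5,953.78
Federal withholding: $5,953.78 × 0.139 = $827.58
Local income tax: $5,953.78 × 0.025 = $148.84
State unemployment insurance (employee share): only $107,613.81 − $106,606.28 = $1,007.53 of this check is subject → $1,007.53 × 0.0066 = $6.65
Paid family leave insurance: $6,471.50 × 0.0087 = $56.30
Medicare tax: $6,471.50 × 0.0195 = $126.19
Union dues: $298.87
Total deductions = $517.72 + $827.58 + $148.84 + $6.65 + $56.30 + $126.19 + $298.87 = $1,982.15
Net pay = $6,471.50 − $1,982.15 = $4,489.35

$4,489.35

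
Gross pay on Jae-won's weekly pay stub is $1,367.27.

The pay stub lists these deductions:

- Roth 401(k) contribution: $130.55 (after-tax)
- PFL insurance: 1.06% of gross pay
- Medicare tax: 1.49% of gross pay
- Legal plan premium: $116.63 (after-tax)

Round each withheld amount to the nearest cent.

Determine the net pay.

PFL insurance: $1,367.27 × 0.0106 = $14.49
Medicare tax: $1,367.27 × 0.0149 = $20.37
Legal plan premium: $116.63
Roth 401(k) contribution: $130.55
Total deductions = $14.49 + $20.37 + $116.63 + $130.55 = $282.04
Net pay = $1,367.27 − $282.04 = $1,085.23

$1,085.23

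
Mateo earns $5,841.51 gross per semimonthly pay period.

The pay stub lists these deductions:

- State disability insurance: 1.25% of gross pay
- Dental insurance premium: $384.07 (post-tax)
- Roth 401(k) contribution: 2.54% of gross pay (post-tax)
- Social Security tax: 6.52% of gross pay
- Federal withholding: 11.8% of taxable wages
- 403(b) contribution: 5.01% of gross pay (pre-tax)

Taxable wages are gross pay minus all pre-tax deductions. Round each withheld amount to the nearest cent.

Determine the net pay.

$3,907.76

403(b) contribution: $5,841.51 × 0.0501 = $292.66
Taxable wages = $5,841.51 − $292.66 = $5,548.85
Federal withholding: $5,548.85 × 0.118 = $654.76
Social Security tax: $5,841.51 × 0.0652 = $380.87
State disability insurance: $5,841.51 × 0.0125 = $73.02
Roth 401(k) contribution: $5,841.51 × 0.0254 = $148.37
Dental insurance premium: $384.07
Total deductions = $292.66 + $654.76 + $380.87 + $73.02 + $148.37 + $384.07 = $1,933.75
Net pay = $5,841.51 − $1,933.75 = $3,907.76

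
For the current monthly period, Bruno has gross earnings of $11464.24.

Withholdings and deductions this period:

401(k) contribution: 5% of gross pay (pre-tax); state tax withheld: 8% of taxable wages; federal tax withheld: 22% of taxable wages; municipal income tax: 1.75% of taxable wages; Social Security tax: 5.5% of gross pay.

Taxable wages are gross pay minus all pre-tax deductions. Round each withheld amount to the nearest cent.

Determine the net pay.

401(k) contribution: $11464.24 × 0.05 = $573.21
Taxable wages = $11464.24 − $573.21 = $10891.03
Federal tax withheld: $10891.03 × 0.22 = $2396.03
Municipal income tax: $10891.03 × 0.0175 = $190.59
State tax withheld: $10891.03 × 0.08 = $871.28
Social Security tax: $11464.24 × 0.055 = $630.53
Total deductions = $573.21 + $2396.03 + $190.59 + $871.28 + $630.53 = $4661.64
Net pay = $11464.24 − $4661.64 = $6802.60

$6802.60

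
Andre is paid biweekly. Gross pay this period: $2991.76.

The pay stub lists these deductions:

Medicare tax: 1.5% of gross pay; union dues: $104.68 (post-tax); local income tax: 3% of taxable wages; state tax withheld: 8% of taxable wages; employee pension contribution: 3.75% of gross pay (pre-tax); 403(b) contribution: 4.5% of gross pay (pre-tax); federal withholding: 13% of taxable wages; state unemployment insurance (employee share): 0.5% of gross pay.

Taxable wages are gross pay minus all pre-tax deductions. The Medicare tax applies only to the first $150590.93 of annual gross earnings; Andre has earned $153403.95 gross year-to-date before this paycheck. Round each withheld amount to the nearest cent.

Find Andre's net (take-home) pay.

$1966.51

Employee pension contribution: $2991.76 × 0.0375 = $112.19
403(b) contribution: $2991.76 × 0.045 = $134.63
Pre-tax total = $112.19 + $134.63 = $246.82
Taxable wages = $2991.76 − $246.82 = $2744.94
Local income tax: $2744.94 × 0.03 = $82.35
Federal withholding: $2744.94 × 0.13 = $356.84
State tax withheld: $2744.94 × 0.08 = $219.60
Medicare tax: annual cap $150590.93 already reached (YTD $153403.95), so $0.00
State unemployment insurance (employee share): $2991.76 × 0.005 = $14.96
Union dues: $104.68
Total deductions = $112.19 + $134.63 + $82.35 + $356.84 + $219.60 + $0.00 + $14.96 + $104.68 = $1025.25
Net pay = $2991.76 − $1025.25 = $1966.51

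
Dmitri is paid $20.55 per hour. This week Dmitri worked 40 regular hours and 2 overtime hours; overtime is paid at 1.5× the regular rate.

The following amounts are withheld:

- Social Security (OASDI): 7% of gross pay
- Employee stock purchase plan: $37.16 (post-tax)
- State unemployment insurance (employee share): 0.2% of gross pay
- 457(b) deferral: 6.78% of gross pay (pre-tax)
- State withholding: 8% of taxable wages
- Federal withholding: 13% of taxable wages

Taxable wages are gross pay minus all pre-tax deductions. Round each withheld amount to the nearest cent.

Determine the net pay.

$549.96

Regular pay: 40 × $20.55 = $822.00
Overtime pay: 2 × $20.55 × 1.5 = $61.65
Gross pay = $822.00 + $61.65 = $883.65
457(b) deferral: $883.65 × 0.0678 = $59.91
Taxable wages = $883.65 − $59.91 = $823.74
Federal withholding: $823.74 × 0.13 = $107.09
State withholding: $823.74 × 0.08 = $65.90
State unemployment insurance (employee share): $883.65 × 0.002 = $1.77
Social Security (OASDI): $883.65 × 0.07 = $61.86
Employee stock purchase plan: $37.16
Total deductions = $59.91 + $107.09 + $65.90 + $1.77 + $61.86 + $37.16 = $333.69
Net pay = $883.65 − $333.69 = $549.96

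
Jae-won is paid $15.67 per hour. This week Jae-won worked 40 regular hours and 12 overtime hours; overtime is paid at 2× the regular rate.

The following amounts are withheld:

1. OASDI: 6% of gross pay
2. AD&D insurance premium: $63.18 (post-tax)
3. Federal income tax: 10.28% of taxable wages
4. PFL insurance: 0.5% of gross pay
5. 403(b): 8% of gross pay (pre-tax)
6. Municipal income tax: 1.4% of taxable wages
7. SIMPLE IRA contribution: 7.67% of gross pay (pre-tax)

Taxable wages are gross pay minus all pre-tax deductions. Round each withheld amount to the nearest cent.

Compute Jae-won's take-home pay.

Regular pay: 40 × $15.67 = $626.80
Overtime pay: 12 × $15.67 × 2 = $376.08
Gross pay = $626.80 + $376.08 = $1,002.88
403(b): $1,002.88 × 0.08 = $80.23
SIMPLE IRA contribution: $1,002.88 × 0.0767 = $76.92
Pre-tax total = $80.23 + $76.92 = $157.15
Taxable wages = $1,002.88 − $157.15 = $845.73
Federal income tax: $845.73 × 0.1028 = $86.94
Municipal income tax: $845.73 × 0.014 = $11.84
OASDI: $1,002.88 × 0.06 = $60.17
PFL insurance: $1,002.88 × 0.005 = $5.01
AD&D insurance premium: $63.18
Total deductions = $80.23 + $76.92 + $86.94 + $11.84 + $60.17 + $5.01 + $63.18 = $384.29
Net pay = $1,002.88 − $384.29 = $618.59

$618.59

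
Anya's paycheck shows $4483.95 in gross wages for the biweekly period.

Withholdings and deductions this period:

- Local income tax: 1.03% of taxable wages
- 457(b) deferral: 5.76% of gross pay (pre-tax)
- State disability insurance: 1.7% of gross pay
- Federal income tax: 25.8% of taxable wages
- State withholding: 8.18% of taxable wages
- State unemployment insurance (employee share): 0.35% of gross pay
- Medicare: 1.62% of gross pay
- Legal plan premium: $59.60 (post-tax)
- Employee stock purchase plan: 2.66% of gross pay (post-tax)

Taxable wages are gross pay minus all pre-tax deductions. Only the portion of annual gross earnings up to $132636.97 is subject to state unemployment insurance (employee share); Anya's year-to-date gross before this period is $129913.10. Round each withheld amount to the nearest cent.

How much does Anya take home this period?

457(b) deferral: $4483.95 × 0.0576 = $258.28
Taxable wages = $4483.95 − $258.28 = $4225.67
Local income tax: $4225.67 × 0.0103 = $43.52
State withholding: $4225.67 × 0.0818 = $345.66
Federal income tax: $4225.67 × 0.258 = $1090.22
State unemployment insurance (employee share): only $132636.97 − $129913.10 = $2723.87 of this check is subject → $2723.87 × 0.0035 = $9.53
State disability insurance: $4483.95 × 0.017 = $76.23
Medicare: $4483.95 × 0.0162 = $72.64
Employee stock purchase plan: $4483.95 × 0.0266 = $119.27
Legal plan premium: $59.60
Total deductions = $258.28 + $43.52 + $345.66 + $1090.22 + $9.53 + $76.23 + $72.64 + $119.27 + $59.60 = $2074.95
Net pay = $4483.95 − $2074.95 = $2409.00

$2409.00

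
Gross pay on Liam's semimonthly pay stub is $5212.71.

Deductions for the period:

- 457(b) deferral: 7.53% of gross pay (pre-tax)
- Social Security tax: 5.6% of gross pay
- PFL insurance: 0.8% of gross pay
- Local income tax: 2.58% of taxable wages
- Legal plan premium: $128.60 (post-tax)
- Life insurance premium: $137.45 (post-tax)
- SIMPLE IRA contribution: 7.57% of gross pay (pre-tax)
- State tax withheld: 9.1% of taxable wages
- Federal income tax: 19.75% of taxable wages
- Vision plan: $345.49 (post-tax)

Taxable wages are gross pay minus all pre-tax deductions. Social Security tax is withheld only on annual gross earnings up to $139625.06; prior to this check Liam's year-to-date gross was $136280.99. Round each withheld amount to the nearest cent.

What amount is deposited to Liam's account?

$2194.12

457(b) deferral: $5212.71 × 0.0753 = $392.52
SIMPLE IRA contribution: $5212.71 × 0.0757 = $394.60
Pre-tax total = $392.52 + $394.60 = $787.12
Taxable wages = $5212.71 − $787.12 = $4425.59
State tax withheld: $4425.59 × 0.091 = $402.73
Local income tax: $4425.59 × 0.0258 = $114.18
Federal income tax: $4425.59 × 0.1975 = $874.05
PFL insurance: $5212.71 × 0.008 = $41.70
Social Security tax: only $139625.06 − $136280.99 = $3344.07 of this check is subject → $3344.07 × 0.056 = $187.27
Vision plan: $345.49
Legal plan premium: $128.60
Life insurance premium: $137.45
Total deductions = $392.52 + $394.60 + $402.73 + $114.18 + $874.05 + $41.70 + $187.27 + $345.49 + $128.60 + $137.45 = $3018.59
Net pay = $5212.71 − $3018.59 = $2194.12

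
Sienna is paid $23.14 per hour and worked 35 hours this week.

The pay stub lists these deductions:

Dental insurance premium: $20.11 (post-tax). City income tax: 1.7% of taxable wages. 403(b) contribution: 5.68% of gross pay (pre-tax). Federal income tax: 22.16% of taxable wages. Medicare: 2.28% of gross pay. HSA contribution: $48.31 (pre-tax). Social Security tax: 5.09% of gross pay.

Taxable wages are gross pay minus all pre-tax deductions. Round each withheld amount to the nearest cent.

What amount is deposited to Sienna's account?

$465.05

Gross pay: 35 × $23.14 = $809.90
HSA contribution: $48.31
403(b) contribution: $809.90 × 0.0568 = $46.00
Pre-tax total = $48.31 + $46.00 = $94.31
Taxable wages = $809.90 − $94.31 = $715.59
Federal income tax: $715.59 × 0.2216 = $158.57
City income tax: $715.59 × 0.017 = $12.17
Social Security tax: $809.90 × 0.0509 = $41.22
Medicare: $809.90 × 0.0228 = $18.47
Dental insurance premium: $20.11
Total deductions = $48.31 + $46.00 + $158.57 + $12.17 + $41.22 + $18.47 + $20.11 = $344.85
Net pay = $809.90 − $344.85 = $465.05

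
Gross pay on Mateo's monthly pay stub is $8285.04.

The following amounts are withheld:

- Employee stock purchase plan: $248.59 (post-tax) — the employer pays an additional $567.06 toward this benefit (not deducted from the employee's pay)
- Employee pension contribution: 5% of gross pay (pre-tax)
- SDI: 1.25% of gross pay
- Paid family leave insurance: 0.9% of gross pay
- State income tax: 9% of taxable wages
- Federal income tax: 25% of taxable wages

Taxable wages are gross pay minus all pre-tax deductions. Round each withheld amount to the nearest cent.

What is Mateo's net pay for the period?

Employee pension contribution: $8285.04 × 0.05 = $414.25
Taxable wages = $8285.04 − $414.25 = $7870.79
State income tax: $7870.79 × 0.09 = $708.37
Federal income tax: $7870.79 × 0.25 = $1967.70
SDI: $8285.04 × 0.0125 = $103.56
Paid family leave insurance: $8285.04 × 0.009 = $74.57
Employee stock purchase plan: $248.59
(Employer's $567.06 toward employee stock purchase plan is not withheld from the employee.)
Total deductions = $414.25 + $708.37 + $1967.70 + $103.56 + $74.57 + $248.59 = $3517.04
Net pay = $8285.04 − $3517.04 = $4768.00

$4768.00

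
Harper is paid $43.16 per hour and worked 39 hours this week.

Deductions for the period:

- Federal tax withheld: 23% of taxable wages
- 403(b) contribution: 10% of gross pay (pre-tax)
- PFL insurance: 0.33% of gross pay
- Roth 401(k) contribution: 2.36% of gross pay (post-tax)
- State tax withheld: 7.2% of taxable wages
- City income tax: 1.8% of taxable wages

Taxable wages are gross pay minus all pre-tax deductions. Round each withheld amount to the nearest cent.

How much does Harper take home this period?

Gross pay: 39 × $43.16 = $1683.24
403(b) contribution: $1683.24 × 0.1 = $168.32
Taxable wages = $1683.24 − $168.32 = $1514.92
State tax withheld: $1514.92 × 0.072 = $109.07
City income tax: $1514.92 × 0.018 = $27.27
Federal tax withheld: $1514.92 × 0.23 = $348.43
PFL insurance: $1683.24 × 0.0033 = $5.55
Roth 401(k) contribution: $1683.24 × 0.0236 = $39.72
Total deductions = $168.32 + $109.07 + $27.27 + $348.43 + $5.55 + $39.72 = $698.36
Net pay = $1683.24 − $698.36 = $984.88

$984.88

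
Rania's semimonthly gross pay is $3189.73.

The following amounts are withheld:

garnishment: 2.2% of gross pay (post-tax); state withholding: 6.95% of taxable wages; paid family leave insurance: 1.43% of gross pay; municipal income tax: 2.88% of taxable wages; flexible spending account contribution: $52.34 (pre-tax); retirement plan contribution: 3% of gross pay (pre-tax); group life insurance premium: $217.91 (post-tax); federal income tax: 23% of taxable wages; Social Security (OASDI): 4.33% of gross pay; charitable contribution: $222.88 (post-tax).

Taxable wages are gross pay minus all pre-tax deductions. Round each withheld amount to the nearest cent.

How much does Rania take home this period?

$1348.42

Flexible spending account contribution: $52.34
Retirement plan contribution: $3189.73 × 0.03 = $95.69
Pre-tax total = $52.34 + $95.69 = $148.03
Taxable wages = $3189.73 − $148.03 = $3041.70
Federal income tax: $3041.70 × 0.23 = $699.59
State withholding: $3041.70 × 0.0695 = $211.40
Municipal income tax: $3041.70 × 0.0288 = $87.60
Paid family leave insurance: $3189.73 × 0.0143 = $45.61
Social Security (OASDI): $3189.73 × 0.0433 = $138.12
Garnishment: $3189.73 × 0.022 = $70.17
Charitable contribution: $222.88
Group life insurance premium: $217.91
Total deductions = $52.34 + $95.69 + $699.59 + $211.40 + $87.60 + $45.61 + $138.12 + $70.17 + $222.88 + $217.91 = $1841.31
Net pay = $3189.73 − $1841.31 = $1348.42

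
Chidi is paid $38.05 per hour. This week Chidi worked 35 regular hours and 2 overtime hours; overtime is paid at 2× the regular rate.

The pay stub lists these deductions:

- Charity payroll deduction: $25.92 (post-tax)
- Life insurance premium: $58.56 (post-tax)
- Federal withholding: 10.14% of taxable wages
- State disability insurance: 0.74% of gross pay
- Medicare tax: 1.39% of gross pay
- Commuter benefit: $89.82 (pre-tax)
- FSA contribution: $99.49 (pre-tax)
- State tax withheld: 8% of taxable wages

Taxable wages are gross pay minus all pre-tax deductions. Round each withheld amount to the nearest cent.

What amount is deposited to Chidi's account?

Regular pay: 35 × $38.05 = $1,331.75
Overtime pay: 2 × $38.05 × 2 = $152.20
Gross pay = $1,331.75 + $152.20 = $1,483.95
Commuter benefit: $89.82
FSA contribution: $99.49
Pre-tax total = $89.82 + $99.49 = $189.31
Taxable wages = $1,483.95 − $189.31 = $1,294.64
Federal withholding: $1,294.64 × 0.1014 = $131.28
State tax withheld: $1,294.64 × 0.08 = $103.57
Medicare tax: $1,483.95 × 0.0139 = $20.63
State disability insurance: $1,483.95 × 0.0074 = $10.98
Life insurance premium: $58.56
Charity payroll deduction: $25.92
Total deductions = $89.82 + $99.49 + $131.28 + $103.57 + $20.63 + $10.98 + $58.56 + $25.92 = $540.25
Net pay = $1,483.95 − $540.25 = $943.70

$943.70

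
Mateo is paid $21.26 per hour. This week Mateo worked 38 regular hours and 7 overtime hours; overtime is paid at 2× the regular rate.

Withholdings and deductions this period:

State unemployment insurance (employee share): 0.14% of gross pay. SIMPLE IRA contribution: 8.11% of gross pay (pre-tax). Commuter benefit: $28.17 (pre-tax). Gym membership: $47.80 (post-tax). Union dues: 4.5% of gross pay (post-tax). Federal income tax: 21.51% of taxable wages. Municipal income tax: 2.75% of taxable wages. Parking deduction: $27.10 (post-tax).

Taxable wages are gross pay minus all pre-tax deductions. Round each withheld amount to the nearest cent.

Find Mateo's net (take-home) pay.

$621.88

Regular pay: 38 × $21.26 = $807.88
Overtime pay: 7 × $21.26 × 2 = $297.64
Gross pay = $807.88 + $297.64 = $1,105.52
Commuter benefit: $28.17
SIMPLE IRA contribution: $1,105.52 × 0.0811 = $89.66
Pre-tax total = $28.17 + $89.66 = $117.83
Taxable wages = $1,105.52 − $117.83 = $987.69
Municipal income tax: $987.69 × 0.0275 = $27.16
Federal income tax: $987.69 × 0.2151 = $212.45
State unemployment insurance (employee share): $1,105.52 × 0.0014 = $1.55
Gym membership: $47.80
Parking deduction: $27.10
Union dues: $1,105.52 × 0.045 = $49.75
Total deductions = $28.17 + $89.66 + $27.16 + $212.45 + $1.55 + $47.80 + $27.10 + $49.75 = $483.64
Net pay = $1,105.52 − $483.64 = $621.88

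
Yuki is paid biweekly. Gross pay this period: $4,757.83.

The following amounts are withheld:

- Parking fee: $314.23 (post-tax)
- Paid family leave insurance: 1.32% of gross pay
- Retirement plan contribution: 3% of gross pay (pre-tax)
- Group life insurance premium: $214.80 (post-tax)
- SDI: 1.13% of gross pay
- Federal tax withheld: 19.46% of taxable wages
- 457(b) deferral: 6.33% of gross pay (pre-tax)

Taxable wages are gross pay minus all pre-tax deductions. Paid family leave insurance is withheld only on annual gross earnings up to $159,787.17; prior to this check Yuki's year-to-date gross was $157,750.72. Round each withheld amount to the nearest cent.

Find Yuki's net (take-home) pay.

$2,864.77

Retirement plan contribution: $4,757.83 × 0.03 = $142.73
457(b) deferral: $4,757.83 × 0.0633 = $301.17
Pre-tax total = $142.73 + $301.17 = $443.90
Taxable wages = $4,757.83 − $443.90 = $4,313.93
Federal tax withheld: $4,313.93 × 0.1946 = $839.49
Paid family leave insurance: only $159,787.17 − $157,750.72 = $2,036.45 of this check is subject → $2,036.45 × 0.0132 = $26.88
SDI: $4,757.83 × 0.0113 = $53.76
Parking fee: $314.23
Group life insurance premium: $214.80
Total deductions = $142.73 + $301.17 + $839.49 + $26.88 + $53.76 + $314.23 + $214.80 = $1,893.06
Net pay = $4,757.83 − $1,893.06 = $2,864.77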